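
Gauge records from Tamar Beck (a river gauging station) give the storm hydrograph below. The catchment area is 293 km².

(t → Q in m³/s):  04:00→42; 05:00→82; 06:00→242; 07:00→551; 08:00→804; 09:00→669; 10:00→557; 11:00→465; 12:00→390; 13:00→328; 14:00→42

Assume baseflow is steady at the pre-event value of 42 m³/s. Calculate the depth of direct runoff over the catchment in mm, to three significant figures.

d ≈ 45.6 mm

Direct runoff: 0.0, 40.0, 200.0, 509.0, 762.0, 627.0, 515.0, 423.0, 348.0, 286.0, 0.0 m³/s; ΣQ_DR = 3710 m³/s.
V = ΣQ_DR · Δt = 3710 × 3600 s = 1.336 × 10^7 m³.
Over A = 293 km², depth = V / A = 45.6 mm.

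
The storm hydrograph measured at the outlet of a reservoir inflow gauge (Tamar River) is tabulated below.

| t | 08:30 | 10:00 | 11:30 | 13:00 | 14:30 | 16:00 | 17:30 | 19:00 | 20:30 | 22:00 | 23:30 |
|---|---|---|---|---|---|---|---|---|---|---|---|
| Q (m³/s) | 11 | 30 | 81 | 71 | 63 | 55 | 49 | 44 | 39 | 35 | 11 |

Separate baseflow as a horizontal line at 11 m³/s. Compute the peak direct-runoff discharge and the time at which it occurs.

Q_p = 70.0 m³/s at t = 11:30

Subtracting baseflow gives direct-runoff ordinates: 0.0, 19.0, 70.0, 60.0, 52.0, 44.0, 38.0, 33.0, 28.0, 24.0, 0.0 m³/s.
The maximum is 70.0 m³/s, occurring at the reading for t = 11:30.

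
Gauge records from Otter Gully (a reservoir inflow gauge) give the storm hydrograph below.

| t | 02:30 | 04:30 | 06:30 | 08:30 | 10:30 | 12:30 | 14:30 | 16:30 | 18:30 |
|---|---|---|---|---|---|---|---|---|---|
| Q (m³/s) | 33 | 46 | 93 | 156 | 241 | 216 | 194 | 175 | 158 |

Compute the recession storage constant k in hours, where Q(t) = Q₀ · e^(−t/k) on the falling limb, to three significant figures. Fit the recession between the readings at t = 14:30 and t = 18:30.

On the falling limb, Q drops from 194 to 158 m³/s between t = 14:30 and t = 18:30 (Δt = 4 h).
k = −Δt / ln(Q₂/Q₁) = −4 / ln(158/194) = 19.5 h.

k ≈ 19.5 h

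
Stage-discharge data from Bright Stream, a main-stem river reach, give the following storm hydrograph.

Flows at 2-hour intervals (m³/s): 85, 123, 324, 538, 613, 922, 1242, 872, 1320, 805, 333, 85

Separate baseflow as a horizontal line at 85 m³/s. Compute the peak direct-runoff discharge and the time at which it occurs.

Subtracting baseflow gives direct-runoff ordinates: 0.0, 38.0, 239.0, 453.0, 528.0, 837.0, 1157.0, 787.0, 1235.0, 720.0, 248.0, 0.0 m³/s.
The maximum is 1235.0 m³/s, occurring at the reading for t = 16 h.

Q_p = 1235.0 m³/s at t = 16 h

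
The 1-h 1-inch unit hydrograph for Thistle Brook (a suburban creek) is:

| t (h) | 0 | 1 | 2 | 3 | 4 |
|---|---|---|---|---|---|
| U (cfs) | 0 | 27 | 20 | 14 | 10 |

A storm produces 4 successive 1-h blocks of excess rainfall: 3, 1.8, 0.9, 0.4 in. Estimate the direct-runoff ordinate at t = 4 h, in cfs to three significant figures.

Q ≈ 84.0 cfs

By discrete convolution, Q_j = Σ (P_i / 1 in) · U_{j−i}.
At t = 4 h (j=4): Q = (3/1)·10 + (1.8/1)·14 + (0.9/1)·20 + (0.4/1)·27 = 84.0 cfs.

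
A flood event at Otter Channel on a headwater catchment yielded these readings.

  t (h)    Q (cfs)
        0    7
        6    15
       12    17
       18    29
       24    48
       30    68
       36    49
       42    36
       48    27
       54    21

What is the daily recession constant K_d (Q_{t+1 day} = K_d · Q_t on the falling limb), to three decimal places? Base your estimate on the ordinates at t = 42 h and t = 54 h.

K_d ≈ 0.340

Between t = 42 h and t = 54 h the flow falls from 36 to 21 cfs over 2×6 h = 12 h.
Per-interval ratio K = (21/36)^(1/2) = 0.7638; K_d = K^(24/6) = 0.340.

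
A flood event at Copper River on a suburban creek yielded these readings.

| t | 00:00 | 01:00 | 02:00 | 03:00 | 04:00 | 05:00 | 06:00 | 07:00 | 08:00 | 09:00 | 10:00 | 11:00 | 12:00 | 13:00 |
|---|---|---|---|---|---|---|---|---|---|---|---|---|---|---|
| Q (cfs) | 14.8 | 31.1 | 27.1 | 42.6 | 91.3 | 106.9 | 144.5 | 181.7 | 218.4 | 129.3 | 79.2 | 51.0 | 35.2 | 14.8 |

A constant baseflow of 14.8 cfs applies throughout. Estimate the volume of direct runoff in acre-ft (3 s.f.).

Direct-runoff ordinates (Q − Q_b): 0.0, 16.3, 12.3, 27.8, 76.5, 92.1, 129.7, 166.9, 203.6, 114.5, 64.4, 36.2, 20.4, 0.0 cfs.
ΣQ_DR = 960.7 cfs.
With Δt = 1 h = 3600 s, V = ΣQ_DR · Δt = 960.7 × 3600 = 3.46 × 10^6 ft³ = 79.4 acre-ft.

V ≈ 79.4 acre-ft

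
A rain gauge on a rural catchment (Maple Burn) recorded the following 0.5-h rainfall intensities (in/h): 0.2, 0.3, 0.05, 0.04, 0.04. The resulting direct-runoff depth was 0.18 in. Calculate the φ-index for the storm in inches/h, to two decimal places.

Only the 2 blocks with intensity above φ contribute runoff: 0.2, 0.3 in/h.
Σ(I−φ)·Δt = d  ⇒  (0.2+0.3 − 2φ)·0.5 = 0.18
φ = (0.5000 − 0.18/0.5) / 2 = 0.07 in/h.

φ ≈ 0.07 in/h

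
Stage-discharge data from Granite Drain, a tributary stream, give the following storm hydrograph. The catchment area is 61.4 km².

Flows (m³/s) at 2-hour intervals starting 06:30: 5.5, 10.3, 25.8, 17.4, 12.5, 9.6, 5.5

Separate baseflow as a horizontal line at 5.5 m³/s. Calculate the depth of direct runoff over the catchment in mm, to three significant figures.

Direct runoff: 0.0, 4.8, 20.3, 11.9, 7.0, 4.1, 0.0 m³/s; ΣQ_DR = 48.10 m³/s.
V = ΣQ_DR · Δt = 48.10 × 7200 s = 3.463 × 10^5 m³.
Over A = 61.4 km², depth = V / A = 5.64 mm.

d ≈ 5.64 mm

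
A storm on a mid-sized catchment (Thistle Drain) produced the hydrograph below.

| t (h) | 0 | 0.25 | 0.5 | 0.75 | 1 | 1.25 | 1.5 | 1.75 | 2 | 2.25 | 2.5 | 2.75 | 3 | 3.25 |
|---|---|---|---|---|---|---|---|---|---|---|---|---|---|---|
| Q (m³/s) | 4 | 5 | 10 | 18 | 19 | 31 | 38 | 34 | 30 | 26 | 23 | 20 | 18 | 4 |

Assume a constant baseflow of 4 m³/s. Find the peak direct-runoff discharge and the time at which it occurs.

Subtracting baseflow gives direct-runoff ordinates: 0.0, 1.0, 6.0, 14.0, 15.0, 27.0, 34.0, 30.0, 26.0, 22.0, 19.0, 16.0, 14.0, 0.0 m³/s.
The maximum is 34.0 m³/s, occurring at the reading for t = 1.5 h.

Q_p = 34.0 m³/s at t = 1.5 h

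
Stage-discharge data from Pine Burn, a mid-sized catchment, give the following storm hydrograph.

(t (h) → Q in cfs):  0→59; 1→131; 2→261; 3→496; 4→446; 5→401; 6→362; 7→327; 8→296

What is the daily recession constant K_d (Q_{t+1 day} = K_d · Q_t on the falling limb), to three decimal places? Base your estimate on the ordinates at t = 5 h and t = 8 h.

K_d ≈ 0.088

Between t = 5 h and t = 8 h the flow falls from 401 to 296 cfs over 3×1 h = 3 h.
Per-interval ratio K = (296/401)^(1/3) = 0.9038; K_d = K^(24/1) = 0.088.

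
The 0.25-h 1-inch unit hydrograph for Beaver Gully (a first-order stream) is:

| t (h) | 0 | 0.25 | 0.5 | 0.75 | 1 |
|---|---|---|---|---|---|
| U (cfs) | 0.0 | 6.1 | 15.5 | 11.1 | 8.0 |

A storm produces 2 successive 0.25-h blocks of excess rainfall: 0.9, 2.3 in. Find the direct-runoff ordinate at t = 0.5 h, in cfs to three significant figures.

By discrete convolution, Q_j = Σ (P_i / 1 in) · U_{j−i}.
At t = 0.5 h (j=2): Q = (0.9/1)·15.5 + (2.3/1)·6.1 = 28.0 cfs.

Q ≈ 28.0 cfs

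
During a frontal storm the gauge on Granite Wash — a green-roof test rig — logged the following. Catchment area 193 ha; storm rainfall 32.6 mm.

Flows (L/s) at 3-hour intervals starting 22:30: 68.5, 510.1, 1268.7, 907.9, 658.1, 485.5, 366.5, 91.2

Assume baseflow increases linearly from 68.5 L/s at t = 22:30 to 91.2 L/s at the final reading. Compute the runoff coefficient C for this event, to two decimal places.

C ≈ 0.64

ΣQ_DR = 3718 L/s; V = ΣQ_DR·Δt = 4.015 × 10^7 L.
Runoff depth d = V / A = 20.80 mm.
C = d / P = 20.80 / 32.6 = 0.64.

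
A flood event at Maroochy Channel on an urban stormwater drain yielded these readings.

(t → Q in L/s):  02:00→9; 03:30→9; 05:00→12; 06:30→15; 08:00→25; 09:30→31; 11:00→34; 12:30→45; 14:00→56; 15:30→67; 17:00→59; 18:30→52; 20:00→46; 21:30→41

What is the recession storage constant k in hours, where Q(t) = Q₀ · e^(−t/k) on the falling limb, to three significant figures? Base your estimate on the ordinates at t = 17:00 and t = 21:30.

k ≈ 12.4 h

On the falling limb, Q drops from 59 to 41 L/s between t = 17:00 and t = 21:30 (Δt = 4.5 h).
k = −Δt / ln(Q₂/Q₁) = −4.5 / ln(41/59) = 12.4 h.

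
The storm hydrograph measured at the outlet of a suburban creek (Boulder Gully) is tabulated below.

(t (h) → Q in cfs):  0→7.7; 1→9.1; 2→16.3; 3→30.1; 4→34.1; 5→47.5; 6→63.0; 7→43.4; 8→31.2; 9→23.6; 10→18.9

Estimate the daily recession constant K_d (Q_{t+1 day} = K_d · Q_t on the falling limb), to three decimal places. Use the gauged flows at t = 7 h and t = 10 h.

K_d ≈ 0.001

Between t = 7 h and t = 10 h the flow falls from 43.4 to 18.9 cfs over 3×1 h = 3 h.
Per-interval ratio K = (18.9/43.4)^(1/3) = 0.7580; K_d = K^(24/1) = 0.001.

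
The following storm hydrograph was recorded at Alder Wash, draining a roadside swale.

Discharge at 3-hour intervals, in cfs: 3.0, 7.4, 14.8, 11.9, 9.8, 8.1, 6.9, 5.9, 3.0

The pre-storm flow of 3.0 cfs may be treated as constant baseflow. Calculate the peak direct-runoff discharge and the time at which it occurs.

Q_p = 11.8 cfs at t = 6 h

Subtracting baseflow gives direct-runoff ordinates: 0.0, 4.4, 11.8, 8.9, 6.8, 5.1, 3.9, 2.9, 0.0 cfs.
The maximum is 11.8 cfs, occurring at the reading for t = 6 h.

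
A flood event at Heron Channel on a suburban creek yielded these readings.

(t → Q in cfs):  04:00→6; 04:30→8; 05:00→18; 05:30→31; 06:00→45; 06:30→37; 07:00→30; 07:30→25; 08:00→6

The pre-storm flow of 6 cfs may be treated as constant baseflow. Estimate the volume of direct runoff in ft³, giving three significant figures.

V ≈ 2.74 × 10^5 ft³

Direct-runoff ordinates (Q − Q_b): 0.0, 2.0, 12.0, 25.0, 39.0, 31.0, 24.0, 19.0, 0.0 cfs.
ΣQ_DR = 152.0 cfs.
With Δt = 0.5 h = 1800 s, V = ΣQ_DR · Δt = 152.0 × 1800 = 2.74 × 10^5 ft³.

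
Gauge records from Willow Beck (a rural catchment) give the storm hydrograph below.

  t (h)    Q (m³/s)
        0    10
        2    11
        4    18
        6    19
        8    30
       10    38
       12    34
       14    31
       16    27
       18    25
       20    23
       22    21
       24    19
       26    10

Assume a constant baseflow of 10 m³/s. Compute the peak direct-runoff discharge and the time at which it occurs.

Subtracting baseflow gives direct-runoff ordinates: 0.0, 1.0, 8.0, 9.0, 20.0, 28.0, 24.0, 21.0, 17.0, 15.0, 13.0, 11.0, 9.0, 0.0 m³/s.
The maximum is 28.0 m³/s, occurring at the reading for t = 10 h.

Q_p = 28.0 m³/s at t = 10 h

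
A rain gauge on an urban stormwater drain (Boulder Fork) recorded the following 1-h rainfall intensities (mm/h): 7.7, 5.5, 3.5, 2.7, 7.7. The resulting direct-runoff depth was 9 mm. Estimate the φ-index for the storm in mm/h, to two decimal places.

Only the 3 blocks with intensity above φ contribute runoff: 7.7, 5.5, 7.7 mm/h.
Σ(I−φ)·Δt = d  ⇒  (7.7+5.5+7.7 − 3φ)·1 = 9
φ = (20.90 − 9/1) / 3 = 3.97 mm/h.

φ ≈ 3.97 mm/h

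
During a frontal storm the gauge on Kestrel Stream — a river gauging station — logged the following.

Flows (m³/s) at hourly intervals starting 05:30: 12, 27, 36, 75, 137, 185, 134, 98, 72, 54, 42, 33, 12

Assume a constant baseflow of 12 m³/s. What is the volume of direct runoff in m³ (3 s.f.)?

V ≈ 2.74 × 10^6 m³

Direct-runoff ordinates (Q − Q_b): 0.0, 15.0, 24.0, 63.0, 125.0, 173.0, 122.0, 86.0, 60.0, 42.0, 30.0, 21.0, 0.0 m³/s.
ΣQ_DR = 761.0 m³/s.
With Δt = 1 h = 3600 s, V = ΣQ_DR · Δt = 761.0 × 3600 = 2.74 × 10^6 m³.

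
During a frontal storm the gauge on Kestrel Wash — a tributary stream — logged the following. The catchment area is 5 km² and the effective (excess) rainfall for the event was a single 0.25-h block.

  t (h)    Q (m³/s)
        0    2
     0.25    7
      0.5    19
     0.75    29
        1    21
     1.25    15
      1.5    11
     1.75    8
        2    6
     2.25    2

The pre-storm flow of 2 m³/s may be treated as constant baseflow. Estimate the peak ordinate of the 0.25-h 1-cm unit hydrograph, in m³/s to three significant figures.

Direct runoff: 0.0, 5.0, 17.0, 27.0, 19.0, 13.0, 9.0, 6.0, 4.0, 0.0 m³/s; ΣQ_DR = 100.0 m³/s, peak = 27.0 m³/s.
Runoff depth d = ΣQ_DR·Δt / A = 100.0 × 900 / (5 km²) = 18.00 mm.
The 1-cm UH is the DRH scaled by (10 mm)/d, so U_p = 27.0 × 10/18.00 = 15.0 m³/s.

U_p ≈ 15.0 m³/s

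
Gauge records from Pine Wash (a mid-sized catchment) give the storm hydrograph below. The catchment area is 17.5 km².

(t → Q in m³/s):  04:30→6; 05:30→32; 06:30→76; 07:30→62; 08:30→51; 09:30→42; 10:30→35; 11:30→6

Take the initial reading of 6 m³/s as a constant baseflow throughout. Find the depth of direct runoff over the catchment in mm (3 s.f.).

Direct runoff: 0.0, 26.0, 70.0, 56.0, 45.0, 36.0, 29.0, 0.0 m³/s; ΣQ_DR = 262.0 m³/s.
V = ΣQ_DR · Δt = 262.0 × 3600 s = 9.432 × 10^5 m³.
Over A = 17.5 km², depth = V / A = 53.9 mm.

d ≈ 53.9 mm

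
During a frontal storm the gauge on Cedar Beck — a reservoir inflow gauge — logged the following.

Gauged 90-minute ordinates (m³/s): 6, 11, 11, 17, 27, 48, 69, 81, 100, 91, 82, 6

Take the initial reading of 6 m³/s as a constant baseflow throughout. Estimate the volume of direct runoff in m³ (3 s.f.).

V ≈ 2.58 × 10^6 m³

Direct-runoff ordinates (Q − Q_b): 0.0, 5.0, 5.0, 11.0, 21.0, 42.0, 63.0, 75.0, 94.0, 85.0, 76.0, 0.0 m³/s.
ΣQ_DR = 477.0 m³/s.
With Δt = 1.5 h = 5400 s, V = ΣQ_DR · Δt = 477.0 × 5400 = 2.58 × 10^6 m³.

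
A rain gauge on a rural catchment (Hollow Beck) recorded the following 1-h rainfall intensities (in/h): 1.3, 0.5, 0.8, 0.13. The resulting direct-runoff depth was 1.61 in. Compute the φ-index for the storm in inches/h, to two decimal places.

Only the 3 blocks with intensity above φ contribute runoff: 1.3, 0.5, 0.8 in/h.
Σ(I−φ)·Δt = d  ⇒  (1.3+0.5+0.8 − 3φ)·1 = 1.61
φ = (2.600 − 1.61/1) / 3 = 0.33 in/h.

φ ≈ 0.33 in/h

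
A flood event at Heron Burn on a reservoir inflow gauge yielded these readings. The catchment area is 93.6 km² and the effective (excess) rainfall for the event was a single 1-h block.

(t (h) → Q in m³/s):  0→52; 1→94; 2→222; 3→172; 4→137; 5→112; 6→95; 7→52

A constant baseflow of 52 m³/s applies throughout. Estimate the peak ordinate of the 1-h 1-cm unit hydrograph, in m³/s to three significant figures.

U_p ≈ 85.0 m³/s

Direct runoff: 0.0, 42.0, 170.0, 120.0, 85.0, 60.0, 43.0, 0.0 m³/s; ΣQ_DR = 520.0 m³/s, peak = 170.0 m³/s.
Runoff depth d = ΣQ_DR·Δt / A = 520.0 × 3600 / (93.6 km²) = 20.00 mm.
The 1-cm UH is the DRH scaled by (10 mm)/d, so U_p = 170.0 × 10/20.00 = 85.0 m³/s.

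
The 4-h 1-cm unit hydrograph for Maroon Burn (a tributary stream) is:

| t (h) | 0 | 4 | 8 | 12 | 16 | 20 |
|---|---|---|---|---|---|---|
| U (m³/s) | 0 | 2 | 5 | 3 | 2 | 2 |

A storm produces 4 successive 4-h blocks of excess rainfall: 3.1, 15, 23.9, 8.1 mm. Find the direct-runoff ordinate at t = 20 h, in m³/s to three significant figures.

By discrete convolution, Q_j = Σ (P_i / 10 mm) · U_{j−i}.
At t = 20 h (j=5): Q = (3.1/10)·2 + (15/10)·2 + (23.9/10)·3 + (8.1/10)·5 = 14.8 m³/s.

Q ≈ 14.8 m³/s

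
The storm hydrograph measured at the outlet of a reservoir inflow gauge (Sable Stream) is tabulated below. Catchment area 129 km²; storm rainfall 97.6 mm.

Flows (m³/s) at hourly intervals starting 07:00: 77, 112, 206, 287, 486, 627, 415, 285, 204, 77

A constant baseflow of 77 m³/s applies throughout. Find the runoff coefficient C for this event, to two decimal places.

C ≈ 0.57

ΣQ_DR = 2006 m³/s; V = ΣQ_DR·Δt = 7.222 × 10^6 m³.
Runoff depth d = V / A = 55.98 mm.
C = d / P = 55.98 / 97.6 = 0.57.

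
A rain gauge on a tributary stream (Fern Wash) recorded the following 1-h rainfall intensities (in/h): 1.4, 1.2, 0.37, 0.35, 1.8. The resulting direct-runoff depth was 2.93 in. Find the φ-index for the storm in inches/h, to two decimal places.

φ ≈ 0.49 in/h

Only the 3 blocks with intensity above φ contribute runoff: 1.4, 1.2, 1.8 in/h.
Σ(I−φ)·Δt = d  ⇒  (1.4+1.2+1.8 − 3φ)·1 = 2.93
φ = (4.400 − 2.93/1) / 3 = 0.49 in/h.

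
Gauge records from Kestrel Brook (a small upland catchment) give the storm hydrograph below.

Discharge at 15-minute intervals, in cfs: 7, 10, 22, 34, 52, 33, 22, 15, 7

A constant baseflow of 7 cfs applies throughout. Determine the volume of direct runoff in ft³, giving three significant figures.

Direct-runoff ordinates (Q − Q_b): 0.0, 3.0, 15.0, 27.0, 45.0, 26.0, 15.0, 8.0, 0.0 cfs.
ΣQ_DR = 139.0 cfs.
With Δt = 0.25 h = 900 s, V = ΣQ_DR · Δt = 139.0 × 900 = 1.25 × 10^5 ft³.

V ≈ 1.25 × 10^5 ft³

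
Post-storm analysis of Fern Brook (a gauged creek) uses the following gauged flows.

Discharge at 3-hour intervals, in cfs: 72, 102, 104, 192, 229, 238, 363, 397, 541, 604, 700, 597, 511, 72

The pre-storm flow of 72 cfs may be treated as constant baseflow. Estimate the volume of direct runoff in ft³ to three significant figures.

V ≈ 4.01 × 10^7 ft³

Direct-runoff ordinates (Q − Q_b): 0.0, 30.0, 32.0, 120.0, 157.0, 166.0, 291.0, 325.0, 469.0, 532.0, 628.0, 525.0, 439.0, 0.0 cfs.
ΣQ_DR = 3714 cfs.
With Δt = 3 h = 10800 s, V = ΣQ_DR · Δt = 3714 × 10800 = 4.01 × 10^7 ft³.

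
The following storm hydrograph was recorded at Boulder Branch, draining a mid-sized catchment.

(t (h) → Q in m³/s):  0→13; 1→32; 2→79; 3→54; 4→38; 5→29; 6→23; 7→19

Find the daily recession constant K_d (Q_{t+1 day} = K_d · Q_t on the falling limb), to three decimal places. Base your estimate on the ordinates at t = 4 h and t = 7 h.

K_d ≈ 0.004

Between t = 4 h and t = 7 h the flow falls from 38 to 19 m³/s over 3×1 h = 3 h.
Per-interval ratio K = (19/38)^(1/3) = 0.7937; K_d = K^(24/1) = 0.004.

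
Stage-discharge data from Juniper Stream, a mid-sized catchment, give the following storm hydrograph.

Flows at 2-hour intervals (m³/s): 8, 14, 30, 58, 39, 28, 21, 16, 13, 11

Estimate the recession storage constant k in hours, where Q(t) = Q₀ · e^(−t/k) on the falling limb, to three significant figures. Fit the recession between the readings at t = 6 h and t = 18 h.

On the falling limb, Q drops from 58 to 11 m³/s between t = 6 h and t = 18 h (Δt = 12 h).
k = −Δt / ln(Q₂/Q₁) = −12 / ln(11/58) = 7.22 h.

k ≈ 7.22 h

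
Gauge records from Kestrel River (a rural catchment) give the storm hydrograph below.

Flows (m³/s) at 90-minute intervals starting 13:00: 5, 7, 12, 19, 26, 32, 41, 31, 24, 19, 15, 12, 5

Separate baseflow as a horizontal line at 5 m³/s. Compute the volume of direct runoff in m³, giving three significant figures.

Direct-runoff ordinates (Q − Q_b): 0.0, 2.0, 7.0, 14.0, 21.0, 27.0, 36.0, 26.0, 19.0, 14.0, 10.0, 7.0, 0.0 m³/s.
ΣQ_DR = 183.0 m³/s.
With Δt = 1.5 h = 5400 s, V = ΣQ_DR · Δt = 183.0 × 5400 = 9.88 × 10^5 m³.

V ≈ 9.88 × 10^5 m³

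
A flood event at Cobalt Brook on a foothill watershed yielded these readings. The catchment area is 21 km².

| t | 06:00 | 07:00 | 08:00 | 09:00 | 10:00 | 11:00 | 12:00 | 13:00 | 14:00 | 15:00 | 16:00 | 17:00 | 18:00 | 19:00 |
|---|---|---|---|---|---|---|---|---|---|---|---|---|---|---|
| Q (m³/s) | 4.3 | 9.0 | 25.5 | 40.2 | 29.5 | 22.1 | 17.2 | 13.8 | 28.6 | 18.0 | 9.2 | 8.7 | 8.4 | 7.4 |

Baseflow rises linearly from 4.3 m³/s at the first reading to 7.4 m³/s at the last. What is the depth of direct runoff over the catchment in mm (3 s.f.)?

Direct runoff: 0.00, 4.46, 20.72, 35.18, 24.25, 16.61, 11.47, 7.83, 22.39, 11.55, 2.52, 1.78, 1.24, 0.00 m³/s; ΣQ_DR = 160.0 m³/s.
V = ΣQ_DR · Δt = 160.0 × 3600 s = 5.760 × 10^5 m³.
Over A = 21 km², depth = V / A = 27.4 mm.

d ≈ 27.4 mm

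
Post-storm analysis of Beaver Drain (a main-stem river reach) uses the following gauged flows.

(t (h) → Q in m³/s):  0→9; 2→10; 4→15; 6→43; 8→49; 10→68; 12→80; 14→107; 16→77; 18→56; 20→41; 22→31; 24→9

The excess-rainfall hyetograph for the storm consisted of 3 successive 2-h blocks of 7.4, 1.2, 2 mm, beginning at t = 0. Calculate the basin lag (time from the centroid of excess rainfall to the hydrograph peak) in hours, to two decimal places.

Centroid of excess rainfall: t_c = Σ P_i·t̄_i / ΣP_i = 1.9811 h (block centres at 1, 3, 5 h).
Hydrograph peak occurs at t = 14 h, so basin lag t_L = 14 − 1.9811 = 12.02 h.

t_L ≈ 12.02 h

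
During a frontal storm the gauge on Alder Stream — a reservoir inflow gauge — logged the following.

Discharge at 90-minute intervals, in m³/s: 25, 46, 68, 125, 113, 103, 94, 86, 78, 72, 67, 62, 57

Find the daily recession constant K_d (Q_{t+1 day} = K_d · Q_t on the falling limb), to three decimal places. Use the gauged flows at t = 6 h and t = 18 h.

Between t = 6 h and t = 18 h the flow falls from 113 to 57 m³/s over 8×1.5 h = 12 h.
Per-interval ratio K = (57/113)^(1/8) = 0.9180; K_d = K^(24/1.5) = 0.254.

K_d ≈ 0.254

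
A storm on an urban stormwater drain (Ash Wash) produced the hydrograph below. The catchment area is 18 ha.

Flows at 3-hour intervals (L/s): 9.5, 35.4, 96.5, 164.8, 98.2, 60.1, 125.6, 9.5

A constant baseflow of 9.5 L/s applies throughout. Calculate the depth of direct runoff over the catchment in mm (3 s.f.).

d ≈ 31.4 mm

Direct runoff: 0.0, 25.9, 87.0, 155.3, 88.7, 50.6, 116.1, 0.0 L/s; ΣQ_DR = 523.6 L/s.
V = ΣQ_DR · Δt = 523.6 × 10800 s = 5.655 × 10^6 L.
Over A = 18 ha, depth = V / A = 31.4 mm.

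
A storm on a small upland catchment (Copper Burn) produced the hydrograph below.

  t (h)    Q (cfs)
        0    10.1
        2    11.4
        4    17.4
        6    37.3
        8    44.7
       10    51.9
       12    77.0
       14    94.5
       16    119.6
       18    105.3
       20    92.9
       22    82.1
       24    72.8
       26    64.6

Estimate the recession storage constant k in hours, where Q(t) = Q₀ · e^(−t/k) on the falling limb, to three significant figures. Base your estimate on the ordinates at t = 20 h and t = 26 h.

On the falling limb, Q drops from 92.9 to 64.6 cfs between t = 20 h and t = 26 h (Δt = 6 h).
k = −Δt / ln(Q₂/Q₁) = −6 / ln(64.6/92.9) = 16.5 h.

k ≈ 16.5 h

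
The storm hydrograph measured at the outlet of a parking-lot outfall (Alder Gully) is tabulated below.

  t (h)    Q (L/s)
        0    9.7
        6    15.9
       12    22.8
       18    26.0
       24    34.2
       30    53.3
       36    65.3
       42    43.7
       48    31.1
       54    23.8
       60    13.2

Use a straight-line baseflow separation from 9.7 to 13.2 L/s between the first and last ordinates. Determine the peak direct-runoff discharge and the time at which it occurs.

Subtracting baseflow gives direct-runoff ordinates: 0.00, 5.85, 12.40, 15.25, 23.10, 41.85, 53.50, 31.55, 18.60, 10.95, 0.00 L/s.
The maximum is 53.50 L/s, occurring at the reading for t = 36 h.

Q_p = 53.50 L/s at t = 36 h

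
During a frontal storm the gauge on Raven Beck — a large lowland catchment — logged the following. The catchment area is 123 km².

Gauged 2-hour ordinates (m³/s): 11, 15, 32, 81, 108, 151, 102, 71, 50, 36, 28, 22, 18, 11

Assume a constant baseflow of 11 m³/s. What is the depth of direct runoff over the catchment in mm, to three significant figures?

d ≈ 34.1 mm

Direct runoff: 0.0, 4.0, 21.0, 70.0, 97.0, 140.0, 91.0, 60.0, 39.0, 25.0, 17.0, 11.0, 7.0, 0.0 m³/s; ΣQ_DR = 582.0 m³/s.
V = ΣQ_DR · Δt = 582.0 × 7200 s = 4.190 × 10^6 m³.
Over A = 123 km², depth = V / A = 34.1 mm.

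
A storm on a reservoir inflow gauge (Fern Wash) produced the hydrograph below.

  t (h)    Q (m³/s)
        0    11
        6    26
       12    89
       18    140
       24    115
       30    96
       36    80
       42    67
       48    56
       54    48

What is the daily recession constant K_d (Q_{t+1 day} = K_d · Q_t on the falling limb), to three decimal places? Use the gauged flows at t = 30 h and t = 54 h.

Between t = 30 h and t = 54 h the flow falls from 96 to 48 m³/s over 4×6 h = 24 h.
Per-interval ratio K = (48/96)^(1/4) = 0.8409; K_d = K^(24/6) = 0.500.

K_d ≈ 0.500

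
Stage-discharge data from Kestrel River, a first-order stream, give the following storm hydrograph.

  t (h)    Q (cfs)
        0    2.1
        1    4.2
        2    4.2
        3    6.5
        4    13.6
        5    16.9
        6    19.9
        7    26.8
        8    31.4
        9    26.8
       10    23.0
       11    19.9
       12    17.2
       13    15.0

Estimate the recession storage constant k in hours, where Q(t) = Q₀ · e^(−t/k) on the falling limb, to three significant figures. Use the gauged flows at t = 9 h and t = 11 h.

On the falling limb, Q drops from 26.8 to 19.9 cfs between t = 9 h and t = 11 h (Δt = 2 h).
k = −Δt / ln(Q₂/Q₁) = −2 / ln(19.9/26.8) = 6.72 h.

k ≈ 6.72 h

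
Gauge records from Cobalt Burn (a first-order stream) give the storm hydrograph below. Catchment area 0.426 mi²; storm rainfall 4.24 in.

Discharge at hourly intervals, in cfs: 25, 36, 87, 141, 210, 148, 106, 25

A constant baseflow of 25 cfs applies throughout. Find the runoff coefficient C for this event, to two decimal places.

ΣQ_DR = 578.0 cfs; V = ΣQ_DR·Δt = 2.081 × 10^6 ft³.
Runoff depth d = V / A = 2.102 in.
C = d / P = 2.102 / 4.24 = 0.50.

C ≈ 0.50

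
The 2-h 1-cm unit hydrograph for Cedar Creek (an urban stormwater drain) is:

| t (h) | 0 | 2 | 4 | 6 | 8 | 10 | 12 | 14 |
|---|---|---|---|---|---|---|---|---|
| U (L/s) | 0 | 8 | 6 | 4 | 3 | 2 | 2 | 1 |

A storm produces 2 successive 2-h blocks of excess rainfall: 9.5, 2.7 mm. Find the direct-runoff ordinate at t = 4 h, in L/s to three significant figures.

Q ≈ 7.86 L/s

By discrete convolution, Q_j = Σ (P_i / 10 mm) · U_{j−i}.
At t = 4 h (j=2): Q = (9.5/10)·6 + (2.7/10)·8 = 7.86 L/s.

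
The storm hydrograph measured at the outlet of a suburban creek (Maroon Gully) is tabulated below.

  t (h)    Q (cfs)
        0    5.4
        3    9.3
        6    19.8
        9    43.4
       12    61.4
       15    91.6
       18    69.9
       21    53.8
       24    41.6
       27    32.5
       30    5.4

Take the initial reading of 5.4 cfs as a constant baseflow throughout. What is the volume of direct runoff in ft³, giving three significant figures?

V ≈ 4.05 × 10^6 ft³

Direct-runoff ordinates (Q − Q_b): 0.0, 3.9, 14.4, 38.0, 56.0, 86.2, 64.5, 48.4, 36.2, 27.1, 0.0 cfs.
ΣQ_DR = 374.7 cfs.
With Δt = 3 h = 10800 s, V = ΣQ_DR · Δt = 374.7 × 10800 = 4.05 × 10^6 ft³.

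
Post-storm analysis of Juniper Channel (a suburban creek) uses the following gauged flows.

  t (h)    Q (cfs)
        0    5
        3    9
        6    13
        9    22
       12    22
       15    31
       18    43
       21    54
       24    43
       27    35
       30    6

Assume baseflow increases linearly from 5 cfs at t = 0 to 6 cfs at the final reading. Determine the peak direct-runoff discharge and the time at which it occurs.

Q_p = 48.30 cfs at t = 21 h

Subtracting baseflow gives direct-runoff ordinates: 0.00, 3.90, 7.80, 16.70, 16.60, 25.50, 37.40, 48.30, 37.20, 29.10, 0.00 cfs.
The maximum is 48.30 cfs, occurring at the reading for t = 21 h.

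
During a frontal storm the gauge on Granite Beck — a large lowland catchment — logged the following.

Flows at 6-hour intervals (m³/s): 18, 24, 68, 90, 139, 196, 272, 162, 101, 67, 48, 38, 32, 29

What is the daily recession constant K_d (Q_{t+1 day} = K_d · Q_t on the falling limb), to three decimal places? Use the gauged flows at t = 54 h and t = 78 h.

K_d ≈ 0.433

Between t = 54 h and t = 78 h the flow falls from 67 to 29 m³/s over 4×6 h = 24 h.
Per-interval ratio K = (29/67)^(1/4) = 0.8111; K_d = K^(24/6) = 0.433.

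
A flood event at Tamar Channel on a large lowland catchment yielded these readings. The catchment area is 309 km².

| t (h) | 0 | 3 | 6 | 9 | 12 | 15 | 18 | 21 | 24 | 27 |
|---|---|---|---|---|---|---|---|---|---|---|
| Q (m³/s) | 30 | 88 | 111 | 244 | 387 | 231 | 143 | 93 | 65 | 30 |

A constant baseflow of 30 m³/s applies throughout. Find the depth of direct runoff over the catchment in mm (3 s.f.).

Direct runoff: 0.0, 58.0, 81.0, 214.0, 357.0, 201.0, 113.0, 63.0, 35.0, 0.0 m³/s; ΣQ_DR = 1122 m³/s.
V = ΣQ_DR · Δt = 1122 × 10800 s = 1.212 × 10^7 m³.
Over A = 309 km², depth = V / A = 39.2 mm.

d ≈ 39.2 mm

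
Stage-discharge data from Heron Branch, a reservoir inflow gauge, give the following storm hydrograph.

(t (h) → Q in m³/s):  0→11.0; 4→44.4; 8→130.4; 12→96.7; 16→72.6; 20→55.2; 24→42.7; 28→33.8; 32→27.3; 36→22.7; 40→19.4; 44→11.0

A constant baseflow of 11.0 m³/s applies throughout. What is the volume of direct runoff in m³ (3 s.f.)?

V ≈ 6.27 × 10^6 m³

Direct-runoff ordinates (Q − Q_b): 0.0, 33.4, 119.4, 85.7, 61.6, 44.2, 31.7, 22.8, 16.3, 11.7, 8.4, 0.0 m³/s.
ΣQ_DR = 435.2 m³/s.
With Δt = 4 h = 14400 s, V = ΣQ_DR · Δt = 435.2 × 14400 = 6.27 × 10^6 m³.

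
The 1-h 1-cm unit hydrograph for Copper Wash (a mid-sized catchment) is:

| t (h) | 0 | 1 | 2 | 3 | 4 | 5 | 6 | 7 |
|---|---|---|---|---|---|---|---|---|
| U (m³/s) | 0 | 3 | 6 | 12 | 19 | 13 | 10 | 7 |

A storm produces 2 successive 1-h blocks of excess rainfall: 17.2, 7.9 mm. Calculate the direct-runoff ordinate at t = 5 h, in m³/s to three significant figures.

Q ≈ 37.4 m³/s

By discrete convolution, Q_j = Σ (P_i / 10 mm) · U_{j−i}.
At t = 5 h (j=5): Q = (17.2/10)·13 + (7.9/10)·19 = 37.4 m³/s.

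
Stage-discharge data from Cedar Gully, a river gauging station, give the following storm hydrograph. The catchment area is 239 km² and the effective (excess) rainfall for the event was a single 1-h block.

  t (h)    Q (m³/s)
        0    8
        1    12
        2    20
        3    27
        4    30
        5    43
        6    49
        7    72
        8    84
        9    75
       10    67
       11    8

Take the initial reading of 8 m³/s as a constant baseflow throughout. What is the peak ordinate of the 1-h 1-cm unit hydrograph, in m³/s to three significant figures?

U_p ≈ 126 m³/s

Direct runoff: 0.0, 4.0, 12.0, 19.0, 22.0, 35.0, 41.0, 64.0, 76.0, 67.0, 59.0, 0.0 m³/s; ΣQ_DR = 399.0 m³/s, peak = 76.0 m³/s.
Runoff depth d = ΣQ_DR·Δt / A = 399.0 × 3600 / (239 km²) = 6.010 mm.
The 1-cm UH is the DRH scaled by (10 mm)/d, so U_p = 76.0 × 10/6.010 = 126 m³/s.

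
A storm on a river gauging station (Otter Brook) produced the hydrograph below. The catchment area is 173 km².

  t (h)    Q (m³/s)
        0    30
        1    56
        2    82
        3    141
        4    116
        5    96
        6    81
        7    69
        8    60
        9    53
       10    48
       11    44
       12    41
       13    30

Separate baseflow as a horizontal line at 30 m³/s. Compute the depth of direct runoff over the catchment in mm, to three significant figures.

d ≈ 11.0 mm

Direct runoff: 0.0, 26.0, 52.0, 111.0, 86.0, 66.0, 51.0, 39.0, 30.0, 23.0, 18.0, 14.0, 11.0, 0.0 m³/s; ΣQ_DR = 527.0 m³/s.
V = ΣQ_DR · Δt = 527.0 × 3600 s = 1.897 × 10^6 m³.
Over A = 173 km², depth = V / A = 11.0 mm.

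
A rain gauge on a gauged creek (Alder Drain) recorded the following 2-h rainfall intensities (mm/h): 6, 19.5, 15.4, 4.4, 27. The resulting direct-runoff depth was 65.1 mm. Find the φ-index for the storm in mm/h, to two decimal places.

Only the 3 blocks with intensity above φ contribute runoff: 19.5, 15.4, 27 mm/h.
Σ(I−φ)·Δt = d  ⇒  (19.5+15.4+27 − 3φ)·2 = 65.1
φ = (61.90 − 65.1/2) / 3 = 9.78 mm/h.

φ ≈ 9.78 mm/h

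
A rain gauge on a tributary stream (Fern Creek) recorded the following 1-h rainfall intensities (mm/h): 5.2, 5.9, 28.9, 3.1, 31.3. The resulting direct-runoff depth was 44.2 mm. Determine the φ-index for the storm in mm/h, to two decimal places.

Only the 2 blocks with intensity above φ contribute runoff: 28.9, 31.3 mm/h.
Σ(I−φ)·Δt = d  ⇒  (28.9+31.3 − 2φ)·1 = 44.2
φ = (60.20 − 44.2/1) / 2 = 8.00 mm/h.

φ ≈ 8.00 mm/h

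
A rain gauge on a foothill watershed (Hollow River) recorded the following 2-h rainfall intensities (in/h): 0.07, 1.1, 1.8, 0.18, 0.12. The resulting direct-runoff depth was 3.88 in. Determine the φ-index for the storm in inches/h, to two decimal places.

Only the 2 blocks with intensity above φ contribute runoff: 1.1, 1.8 in/h.
Σ(I−φ)·Δt = d  ⇒  (1.1+1.8 − 2φ)·2 = 3.88
φ = (2.900 − 3.88/2) / 2 = 0.48 in/h.

φ ≈ 0.48 in/h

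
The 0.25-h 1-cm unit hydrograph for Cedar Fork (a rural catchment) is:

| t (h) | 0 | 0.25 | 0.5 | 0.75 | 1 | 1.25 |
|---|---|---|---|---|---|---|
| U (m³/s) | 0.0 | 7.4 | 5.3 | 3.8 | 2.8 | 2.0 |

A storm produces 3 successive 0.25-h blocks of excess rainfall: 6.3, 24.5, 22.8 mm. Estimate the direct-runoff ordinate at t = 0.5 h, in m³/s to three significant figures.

By discrete convolution, Q_j = Σ (P_i / 10 mm) · U_{j−i}.
At t = 0.5 h (j=2): Q = (6.3/10)·5.3 + (24.5/10)·7.4 + (22.8/10)·0.0 = 21.5 m³/s.

Q ≈ 21.5 m³/s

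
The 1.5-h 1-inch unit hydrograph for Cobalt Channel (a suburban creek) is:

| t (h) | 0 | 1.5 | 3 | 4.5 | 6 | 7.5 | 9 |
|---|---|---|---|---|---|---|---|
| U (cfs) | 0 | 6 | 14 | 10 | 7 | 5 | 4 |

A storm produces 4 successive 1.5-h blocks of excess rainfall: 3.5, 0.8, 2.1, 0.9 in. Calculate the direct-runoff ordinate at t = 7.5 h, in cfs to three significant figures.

Q ≈ 56.7 cfs

By discrete convolution, Q_j = Σ (P_i / 1 in) · U_{j−i}.
At t = 7.5 h (j=5): Q = (3.5/1)·5 + (0.8/1)·7 + (2.1/1)·10 + (0.9/1)·14 = 56.7 cfs.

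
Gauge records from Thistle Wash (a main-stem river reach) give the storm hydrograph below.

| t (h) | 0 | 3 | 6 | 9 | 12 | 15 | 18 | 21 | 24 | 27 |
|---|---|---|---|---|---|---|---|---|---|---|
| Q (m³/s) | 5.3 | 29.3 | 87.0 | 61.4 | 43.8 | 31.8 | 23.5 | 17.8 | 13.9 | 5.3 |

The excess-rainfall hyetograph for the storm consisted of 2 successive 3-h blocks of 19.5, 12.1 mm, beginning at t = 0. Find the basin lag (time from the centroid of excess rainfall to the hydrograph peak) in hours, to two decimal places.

t_L ≈ 3.35 h

Centroid of excess rainfall: t_c = Σ P_i·t̄_i / ΣP_i = 2.6487 h (block centres at 1.5, 4.5 h).
Hydrograph peak occurs at t = 6 h, so basin lag t_L = 6 − 2.6487 = 3.35 h.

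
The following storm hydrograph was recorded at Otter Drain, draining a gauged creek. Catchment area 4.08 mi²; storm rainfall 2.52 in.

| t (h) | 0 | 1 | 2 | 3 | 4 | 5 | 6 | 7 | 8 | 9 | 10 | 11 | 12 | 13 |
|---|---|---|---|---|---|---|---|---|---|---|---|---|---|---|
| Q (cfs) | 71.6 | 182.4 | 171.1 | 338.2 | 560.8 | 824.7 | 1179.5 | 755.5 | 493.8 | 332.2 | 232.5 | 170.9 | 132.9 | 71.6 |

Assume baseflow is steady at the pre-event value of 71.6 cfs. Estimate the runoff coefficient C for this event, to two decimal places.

ΣQ_DR = 4515 cfs; V = ΣQ_DR·Δt = 1.626 × 10^7 ft³.
Runoff depth d = V / A = 1.715 in.
C = d / P = 1.715 / 2.52 = 0.68.

C ≈ 0.68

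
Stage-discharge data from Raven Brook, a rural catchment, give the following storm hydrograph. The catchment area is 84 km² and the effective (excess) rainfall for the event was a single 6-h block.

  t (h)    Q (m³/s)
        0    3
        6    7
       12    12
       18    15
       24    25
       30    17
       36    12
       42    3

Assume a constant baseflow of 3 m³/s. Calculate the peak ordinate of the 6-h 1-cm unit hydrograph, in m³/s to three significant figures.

U_p ≈ 12.2 m³/s

Direct runoff: 0.0, 4.0, 9.0, 12.0, 22.0, 14.0, 9.0, 0.0 m³/s; ΣQ_DR = 70.00 m³/s, peak = 22.0 m³/s.
Runoff depth d = ΣQ_DR·Δt / A = 70.00 × 21600 / (84 km²) = 18.00 mm.
The 1-cm UH is the DRH scaled by (10 mm)/d, so U_p = 22.0 × 10/18.00 = 12.2 m³/s.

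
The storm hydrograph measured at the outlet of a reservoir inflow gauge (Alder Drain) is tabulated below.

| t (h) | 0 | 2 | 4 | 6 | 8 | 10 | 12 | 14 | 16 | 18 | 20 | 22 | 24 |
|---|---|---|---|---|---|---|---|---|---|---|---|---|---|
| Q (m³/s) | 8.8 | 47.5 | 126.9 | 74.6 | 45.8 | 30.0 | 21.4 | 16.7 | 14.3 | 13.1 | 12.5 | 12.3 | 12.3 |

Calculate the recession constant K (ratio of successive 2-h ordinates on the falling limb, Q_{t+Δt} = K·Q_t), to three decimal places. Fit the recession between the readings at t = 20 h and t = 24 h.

K ≈ 0.992

Using the recession-limb readings at t = 20 h and t = 24 h: Q falls from 12.5 to 12.3 m³/s over 2 intervals.
K = (Q₂/Q₁)^(1/2) = (12.3/12.5)^(1/2) = 0.992.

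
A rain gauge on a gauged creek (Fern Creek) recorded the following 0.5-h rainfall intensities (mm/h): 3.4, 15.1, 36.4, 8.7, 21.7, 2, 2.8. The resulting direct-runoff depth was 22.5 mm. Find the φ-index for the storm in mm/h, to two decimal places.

Only the 3 blocks with intensity above φ contribute runoff: 15.1, 36.4, 21.7 mm/h.
Σ(I−φ)·Δt = d  ⇒  (15.1+36.4+21.7 − 3φ)·0.5 = 22.5
φ = (73.20 − 22.5/0.5) / 3 = 9.40 mm/h.

φ ≈ 9.40 mm/h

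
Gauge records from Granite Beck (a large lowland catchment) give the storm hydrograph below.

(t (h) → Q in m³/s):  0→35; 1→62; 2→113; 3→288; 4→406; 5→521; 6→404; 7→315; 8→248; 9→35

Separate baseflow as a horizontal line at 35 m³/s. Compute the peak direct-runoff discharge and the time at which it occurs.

Subtracting baseflow gives direct-runoff ordinates: 0.0, 27.0, 78.0, 253.0, 371.0, 486.0, 369.0, 280.0, 213.0, 0.0 m³/s.
The maximum is 486.0 m³/s, occurring at the reading for t = 5 h.

Q_p = 486.0 m³/s at t = 5 h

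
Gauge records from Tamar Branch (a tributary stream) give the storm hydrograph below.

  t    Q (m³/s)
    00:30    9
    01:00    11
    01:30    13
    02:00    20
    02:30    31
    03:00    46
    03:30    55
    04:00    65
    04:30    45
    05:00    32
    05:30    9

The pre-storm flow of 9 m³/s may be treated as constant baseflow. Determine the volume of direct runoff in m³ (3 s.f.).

V ≈ 4.27 × 10^5 m³

Direct-runoff ordinates (Q − Q_b): 0.0, 2.0, 4.0, 11.0, 22.0, 37.0, 46.0, 56.0, 36.0, 23.0, 0.0 m³/s.
ΣQ_DR = 237.0 m³/s.
With Δt = 0.5 h = 1800 s, V = ΣQ_DR · Δt = 237.0 × 1800 = 4.27 × 10^5 m³.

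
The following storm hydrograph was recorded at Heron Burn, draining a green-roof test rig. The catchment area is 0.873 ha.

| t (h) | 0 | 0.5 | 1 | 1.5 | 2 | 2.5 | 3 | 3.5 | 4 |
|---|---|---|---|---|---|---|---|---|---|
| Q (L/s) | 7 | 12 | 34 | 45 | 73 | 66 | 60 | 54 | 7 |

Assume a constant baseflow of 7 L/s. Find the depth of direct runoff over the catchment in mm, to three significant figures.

d ≈ 60.8 mm

Direct runoff: 0.0, 5.0, 27.0, 38.0, 66.0, 59.0, 53.0, 47.0, 0.0 L/s; ΣQ_DR = 295.0 L/s.
V = ΣQ_DR · Δt = 295.0 × 1800 s = 5.310 × 10^5 L.
Over A = 0.873 ha, depth = V / A = 60.8 mm.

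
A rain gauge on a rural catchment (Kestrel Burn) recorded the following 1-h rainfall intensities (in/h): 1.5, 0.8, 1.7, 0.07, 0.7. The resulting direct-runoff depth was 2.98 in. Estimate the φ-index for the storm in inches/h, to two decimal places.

Only the 4 blocks with intensity above φ contribute runoff: 1.5, 0.8, 1.7, 0.7 in/h.
Σ(I−φ)·Δt = d  ⇒  (1.5+0.8+1.7+0.7 − 4φ)·1 = 2.98
φ = (4.700 − 2.98/1) / 4 = 0.43 in/h.

φ ≈ 0.43 in/h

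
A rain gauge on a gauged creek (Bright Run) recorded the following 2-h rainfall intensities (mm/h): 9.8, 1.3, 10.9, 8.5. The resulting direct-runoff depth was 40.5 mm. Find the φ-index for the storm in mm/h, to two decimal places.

φ ≈ 2.98 mm/h

Only the 3 blocks with intensity above φ contribute runoff: 9.8, 10.9, 8.5 mm/h.
Σ(I−φ)·Δt = d  ⇒  (9.8+10.9+8.5 − 3φ)·2 = 40.5
φ = (29.20 − 40.5/2) / 3 = 2.98 mm/h.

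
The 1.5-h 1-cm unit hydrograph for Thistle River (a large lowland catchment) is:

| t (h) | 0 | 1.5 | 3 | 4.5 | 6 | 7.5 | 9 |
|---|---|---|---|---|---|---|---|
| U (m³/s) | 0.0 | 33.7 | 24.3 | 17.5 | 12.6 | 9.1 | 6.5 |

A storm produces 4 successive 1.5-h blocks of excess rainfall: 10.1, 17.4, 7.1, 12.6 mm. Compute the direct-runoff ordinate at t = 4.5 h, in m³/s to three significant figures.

By discrete convolution, Q_j = Σ (P_i / 10 mm) · U_{j−i}.
At t = 4.5 h (j=3): Q = (10.1/10)·17.5 + (17.4/10)·24.3 + (7.1/10)·33.7 + (12.6/10)·0.0 = 83.9 m³/s.

Q ≈ 83.9 m³/s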